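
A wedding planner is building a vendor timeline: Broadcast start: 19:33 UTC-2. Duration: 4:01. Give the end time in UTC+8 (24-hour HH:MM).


Start: 19:33 in UTC-2
Step 1 - add duration:
  minutes: 33 + 1 = 34
  hours: 19 + 4 + 0 = 23
  end in UTC-2: 23:34
Step 2 - convert UTC-2 -> UTC+8:
  offset difference: 8 - (-2) = 10 hours
  23 + (10) = 33 -> mod 24 = 9
Result: 09:34 in UTC+8

09:34


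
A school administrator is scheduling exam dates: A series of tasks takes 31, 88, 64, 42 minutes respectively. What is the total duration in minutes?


Durations: 31, 88, 64, 42
Running sum: 31
+ 88 = 119
+ 64 = 183
+ 42 = 225
Total duration: 225 minutes
That is 3 hours and 45 minutes

225


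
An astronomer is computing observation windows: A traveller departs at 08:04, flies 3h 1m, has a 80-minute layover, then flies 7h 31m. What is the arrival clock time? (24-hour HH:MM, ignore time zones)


Depart: 08:04
Leg 1: +181 min -> 11:05
Layover: +80 min -> 12:25
Leg 2: +451 min -> 19:56
Total travel: 712 minutes = 11h 52m
Arrival: 19:56

19:56


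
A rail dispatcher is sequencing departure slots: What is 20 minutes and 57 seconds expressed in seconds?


Minutes: 20
Extra seconds: 57
Seconds per minute: 60
Minutes to seconds: 20 x 60 = 1200
Total: 1200 + 57 = 1257

1257


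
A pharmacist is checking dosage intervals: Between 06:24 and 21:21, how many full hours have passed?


Start: 06:24
End: 21:21
Hour difference: 21 - 6 = 15 hours
Minute difference: 21 - 24 = -3 minutes
Total minutes: 897
Complete hours: 897 / 60 = 14 (remainder 57)

14


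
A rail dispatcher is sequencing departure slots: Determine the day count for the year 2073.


Year: 2073
Check leap year rules:
Divisible by 4? No
2073 is not a leap year
Days: 365

365


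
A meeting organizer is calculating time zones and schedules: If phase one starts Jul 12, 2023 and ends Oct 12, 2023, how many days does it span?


Start date: 2023-07-12
End date: 2023-10-12
Jul 2023: +20 days
Aug 2023: +31 days
Sep 2023: +30 days
Oct 2023: +11 days
Total: 92 days

92


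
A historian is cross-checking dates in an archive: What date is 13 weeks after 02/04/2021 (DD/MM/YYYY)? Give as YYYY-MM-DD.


Start: 2021-04-02
Weeks to add: 13
Convert to days: 13 x 7 = 91 days
Add 91 days to 2021-04-02
Result: 2021-07-02

2021-07-02


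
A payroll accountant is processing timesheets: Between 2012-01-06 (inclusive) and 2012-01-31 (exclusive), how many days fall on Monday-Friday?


Start: 2012-01-06 (Friday)
End (exclusive): 2012-01-31 (Tuesday)
Total calendar days: 25
Full weeks: 25 // 7 = 3 -> 15 weekdays
Remaining 4 days starting on Friday:
  Fri(w), Sat(-), Sun(-), Mon(w) -> 2 weekdays
Total business days: 15 + 2 = 17

17


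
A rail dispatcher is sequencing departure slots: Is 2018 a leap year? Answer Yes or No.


Year: 2018
Divisible by 4? 2018 / 4 = 504.5 -> No
Not divisible by 4, so NOT a leap year

No


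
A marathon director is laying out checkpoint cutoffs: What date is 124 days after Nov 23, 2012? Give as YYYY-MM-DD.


Start: 2012-11-23
Adding 124 days
Days remaining in November: 7
After November: 117 days still to add
December 2012: 31 days, 86 remaining
January 2013: 31 days, 55 remaining
February 2013: 28 days, 27 remaining
March 2013 has 31 days, need 27
Result: 2013-03-27

2013-03-27


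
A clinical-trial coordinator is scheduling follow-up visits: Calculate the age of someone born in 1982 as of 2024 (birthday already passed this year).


Birth year: 1982
Current year: 2024
Age = current year - birth year
Age = 2024 - 1982 = 42

42


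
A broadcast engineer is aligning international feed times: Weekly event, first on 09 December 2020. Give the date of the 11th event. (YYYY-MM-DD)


First occurrence: 2020-12-09 (occurrence 1)
Each occurrence is 7 days after the previous.
Occurrence 11 is 10 weeks after the first.
10 weeks = 70 days
2020-12-09 + 70 days = 2021-02-17

2021-02-17


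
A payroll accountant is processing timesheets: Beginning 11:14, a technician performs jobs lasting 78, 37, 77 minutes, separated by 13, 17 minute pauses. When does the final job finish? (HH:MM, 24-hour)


Start: 11:14 = 674 min from midnight
  after task 1 (78 min): 12:32
  after break (13 min): 12:45
  after task 2 (37 min): 13:22
  after break (17 min): 13:39
  after task 3 (77 min): 14:56
Total elapsed: 222 minutes
End time: 14:56

14:56


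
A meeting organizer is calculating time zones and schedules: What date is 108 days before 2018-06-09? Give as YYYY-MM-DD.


Start: 2018-06-09
Subtracting 108 days
Days already passed in June: 9
After going back through June: 99 more days to subtract
May 2018: 31 days, 68 remaining
April 2018: 30 days, 38 remaining
March 2018: 31 days, 7 remaining
February 2018 has 28 days, need 7
Result: 2018-02-21

2018-02-21


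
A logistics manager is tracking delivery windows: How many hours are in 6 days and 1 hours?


Days: 6
Extra hours: 1
Hours per day: 24
Days to hours: 6 x 24 = 144
Total: 144 + 1 = 145

145


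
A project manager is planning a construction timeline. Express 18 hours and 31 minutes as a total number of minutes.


Hours: 18
Extra minutes: 31
Minutes per hour: 60
Hours to minutes: 18 x 60 = 1080
Total: 1080 + 31 = 1111

1111


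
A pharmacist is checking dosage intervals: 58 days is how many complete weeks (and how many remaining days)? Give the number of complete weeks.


Total days: 58
Days per week: 7
Division: 58 / 7 = 8 remainder 2
Complete weeks: 8
Remaining days: 2

8


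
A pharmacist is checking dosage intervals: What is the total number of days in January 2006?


Month: January
Year: 2006
January is a 31-day month
Total: 31 days

31


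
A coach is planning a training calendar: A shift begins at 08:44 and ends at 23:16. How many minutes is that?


Start time: 08:44 = 524 minutes from midnight
End time: 23:16 = 1396 minutes from midnight
Difference: 1396 - 524 = 872 minutes
That is 14 hours and 32 minutes

872


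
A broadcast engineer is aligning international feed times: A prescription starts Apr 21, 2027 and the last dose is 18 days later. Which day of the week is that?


Start: 2027-04-21 (Wednesday)
Step 1 - find target date: add 18 days
  2027-04-21 + 18 days = 2027-05-09
Step 2 - day of week:
  18 mod 7 = 4
  Wednesday + 4 days -> Sunday
Result: Sunday (2027-05-09)

Sunday


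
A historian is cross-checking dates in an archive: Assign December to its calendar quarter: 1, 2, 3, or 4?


Month: December (month 12)
Q1: January-March (months 1-3)
Q2: April-June (months 4-6)
Q3: July-September (months 7-9)
Q4: October-December (months 10-12)
Month 12 falls in Q4

4


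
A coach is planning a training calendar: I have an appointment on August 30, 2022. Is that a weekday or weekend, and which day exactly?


Date: 2022-08-30
January 1, 2022 is a Saturday
Day of year: 242
Offset from Jan 1: 241 days
241 mod 7 = 3
Result: Tuesday

Tuesday


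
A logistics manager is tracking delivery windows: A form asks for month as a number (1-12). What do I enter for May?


Calendar month order:
4. April
5. May <--
6. June
May is month number 5

5


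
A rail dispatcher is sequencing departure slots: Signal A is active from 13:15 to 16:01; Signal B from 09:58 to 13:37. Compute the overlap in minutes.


Interval A: [795, 961] minutes from midnight
Interval B: [598, 817] minutes from midnight
Overlap start = max(795, 598) = 795
Overlap end = min(961, 817) = 817
Overlap = 817 - 795 = 22 minutes

22


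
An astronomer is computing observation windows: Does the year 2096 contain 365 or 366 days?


Year: 2096
Check leap year rules:
Divisible by 4? Yes
Divisible by 100? No
2096 is a leap year
Days: 366

366


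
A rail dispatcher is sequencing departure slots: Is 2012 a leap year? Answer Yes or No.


Year: 2012
Divisible by 4? 2012 / 4 = 503.0 -> Yes
Divisible by 100? 2012 / 100 = 20.12 -> No
Divisible by 4 but not 100, so it IS a leap year

Yes


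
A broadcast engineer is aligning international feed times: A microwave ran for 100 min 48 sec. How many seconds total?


Minutes: 100
Extra seconds: 48
Seconds per minute: 60
Minutes to seconds: 100 x 60 = 6000
Total: 6000 + 48 = 6048

6048


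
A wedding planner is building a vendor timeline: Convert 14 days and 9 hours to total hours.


Days: 14
Extra hours: 9
Hours per day: 24
Days to hours: 14 x 24 = 336
Total: 336 + 9 = 345

345


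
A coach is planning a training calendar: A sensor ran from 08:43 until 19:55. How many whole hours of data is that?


Start: 08:43
End: 19:55
Hour difference: 19 - 8 = 11 hours
Minute difference: 55 - 43 = 12 minutes
Total minutes: 672
Complete hours: 672 / 60 = 11 (remainder 12)

11


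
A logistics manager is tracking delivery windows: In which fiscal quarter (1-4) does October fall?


Month: October (month 10)
Q1: January-March (months 1-3)
Q2: April-June (months 4-6)
Q3: July-September (months 7-9)
Q4: October-December (months 10-12)
Month 10 falls in Q4

4


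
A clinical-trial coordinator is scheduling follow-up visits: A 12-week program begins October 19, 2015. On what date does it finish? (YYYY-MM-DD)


Start: 2015-10-19
Weeks to add: 12
Convert to days: 12 x 7 = 84 days
Add 84 days to 2015-10-19
Result: 2016-01-11

2016-01-11


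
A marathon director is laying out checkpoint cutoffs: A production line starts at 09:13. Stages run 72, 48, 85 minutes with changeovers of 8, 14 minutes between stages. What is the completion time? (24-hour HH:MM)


Start: 09:13 = 553 min from midnight
  after task 1 (72 min): 10:25
  after break (8 min): 10:33
  after task 2 (48 min): 11:21
  after break (14 min): 11:35
  after task 3 (85 min): 13:00
Total elapsed: 227 minutes
End time: 13:00

13:00


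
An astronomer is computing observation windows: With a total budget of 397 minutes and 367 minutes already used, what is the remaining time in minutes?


Total budget: 397 minutes
Time used: 367 minutes
Remaining: 397 - 367 = 30 minutes
Percent used: 92.4%
Percent remaining: 7.6%

30


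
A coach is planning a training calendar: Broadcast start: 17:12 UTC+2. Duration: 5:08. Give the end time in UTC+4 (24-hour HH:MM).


Start: 17:12 in UTC+2
Step 1 - add duration:
  minutes: 12 + 8 = 20
  hours: 17 + 5 + 0 = 22
  end in UTC+2: 22:20
Step 2 - convert UTC+2 -> UTC+4:
  offset difference: 4 - (2) = 2 hours
  22 + (2) = 24 -> mod 24 = 0
Result: 00:20 in UTC+4

00:20


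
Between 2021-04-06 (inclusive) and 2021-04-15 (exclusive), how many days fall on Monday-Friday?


Start: 2021-04-06 (Tuesday)
End (exclusive): 2021-04-15 (Thursday)
Total calendar days: 9
Full weeks: 9 // 7 = 1 -> 5 weekdays
Remaining 2 days starting on Tuesday:
  Tue(w), Wed(w) -> 2 weekdays
Total business days: 5 + 2 = 7

7


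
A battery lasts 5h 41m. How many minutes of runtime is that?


Hours: 5
Extra minutes: 41
Minutes per hour: 60
Hours to minutes: 5 x 60 = 300
Total: 300 + 41 = 341

341


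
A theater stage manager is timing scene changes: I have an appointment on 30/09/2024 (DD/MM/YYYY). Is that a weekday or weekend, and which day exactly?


Date: 2024-09-30
January 1, 2024 is a Monday
Day of year: 274
Offset from Jan 1: 273 days
273 mod 7 = 0
Result: Monday

Monday


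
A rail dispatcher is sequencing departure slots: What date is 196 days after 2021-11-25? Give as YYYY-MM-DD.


Start: 2021-11-25
Adding 196 days
Days remaining in November: 5
After November: 191 days still to add
December 2021: 31 days, 160 remaining
January 2022: 31 days, 129 remaining
February 2022: 28 days, 101 remaining
March 2022: 31 days, 70 remaining
Result: 2022-06-09

2022-06-09


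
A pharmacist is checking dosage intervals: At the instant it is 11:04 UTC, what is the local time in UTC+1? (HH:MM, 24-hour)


Local time: 11:04 at UTC (offset 0h)
Target zone: UTC+1 (offset 1h)
Difference: 1 - (0) = 1 hours
Calculation: 11 + (1) = 12
Result: 12:04

12:04


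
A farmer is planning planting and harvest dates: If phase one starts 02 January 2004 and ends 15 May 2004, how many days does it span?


Start date: 2004-01-02
End date: 2004-05-15
Jan 2004: +30 days
Feb 2004: +29 days
Mar 2004: +31 days
Apr 2004: +30 days
May 2004: +14 days
Total: 134 days

134


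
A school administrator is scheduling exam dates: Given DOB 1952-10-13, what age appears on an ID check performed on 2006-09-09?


Birth: 1952-10-13
Reference: 2006-09-09
Year difference: 2006 - 1952 = 54
Has birthday (10-13) occurred by 09-09? No
Birthday not yet reached this year -> subtract 1
Age in full years: 53

53


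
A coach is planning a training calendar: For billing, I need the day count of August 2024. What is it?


Month: August
Year: 2024
August is a 31-day month
Total: 31 days

31


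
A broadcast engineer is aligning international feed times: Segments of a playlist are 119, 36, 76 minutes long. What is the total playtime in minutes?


Durations: 119, 36, 76
Running sum: 119
+ 36 = 155
+ 76 = 231
Total duration: 231 minutes
That is 3 hours and 51 minutes

231


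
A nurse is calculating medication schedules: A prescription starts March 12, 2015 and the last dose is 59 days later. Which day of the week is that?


Start: 2015-03-12 (Thursday)
Step 1 - find target date: add 59 days
  2015-03-12 + 59 days = 2015-05-10
Step 2 - day of week:
  59 mod 7 = 3
  Thursday + 3 days -> Sunday
Result: Sunday (2015-05-10)

Sunday


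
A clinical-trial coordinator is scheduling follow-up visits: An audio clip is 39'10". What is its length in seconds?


Minutes: 39
Seconds: 10
Convert minutes to seconds: 39 x 60 = 2340
Add remaining seconds: 2340 + 10 = 2350

2350


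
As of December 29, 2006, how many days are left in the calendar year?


Start: December 29, 2006
End: December 31, 2006
Days left in December: 2
Total: 2 days

2


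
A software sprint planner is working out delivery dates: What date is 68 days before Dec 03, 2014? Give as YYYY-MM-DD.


Start: 2014-12-03
Subtracting 68 days
Days already passed in December: 3
After going back through December: 65 more days to subtract
November 2014: 30 days, 35 remaining
October 2014: 31 days, 4 remaining
September 2014 has 30 days, need 4
Result: 2014-09-26

2014-09-26


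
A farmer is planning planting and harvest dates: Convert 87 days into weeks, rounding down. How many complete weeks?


Total days: 87
Days per week: 7
Division: 87 / 7 = 12 remainder 3
Complete weeks: 12
Remaining days: 3

12


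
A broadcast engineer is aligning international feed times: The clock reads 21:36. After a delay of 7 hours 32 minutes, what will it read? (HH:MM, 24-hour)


Start time: 21:36
Adding: 7 hours 32 minutes
Minutes: 36 + 32 = 68
Minute overflow: 68 >= 60, so carry 1 hour, minutes = 8
Hours: 21 + 7 + 1 = 29
Hour wraparound: 29 mod 24 = 5
Result: 05:08

05:08


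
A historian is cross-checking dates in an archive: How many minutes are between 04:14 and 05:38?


Start time: 04:14 = 254 minutes from midnight
End time: 05:38 = 338 minutes from midnight
Difference: 338 - 254 = 84 minutes
That is 1 hours and 24 minutes

84


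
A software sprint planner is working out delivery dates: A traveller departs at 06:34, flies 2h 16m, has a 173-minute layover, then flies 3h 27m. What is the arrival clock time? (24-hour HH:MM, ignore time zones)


Depart: 06:34
Leg 1: +136 min -> 08:50
Layover: +173 min -> 11:43
Leg 2: +207 min -> 15:10
Total travel: 516 minutes = 8h 36m
Arrival: 15:10

15:10


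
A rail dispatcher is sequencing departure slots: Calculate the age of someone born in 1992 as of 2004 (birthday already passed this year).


Birth year: 1992
Current year: 2004
Age = current year - birth year
Age = 2004 - 1992 = 12

12


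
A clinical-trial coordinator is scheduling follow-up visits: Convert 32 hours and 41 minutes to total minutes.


Hours: 32
Minutes: 41
Convert hours to minutes: 32 x 60 = 1920
Add remaining minutes: 1920 + 41 = 1961

1961


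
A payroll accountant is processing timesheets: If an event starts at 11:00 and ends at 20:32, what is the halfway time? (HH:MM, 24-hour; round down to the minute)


Start time: 11:00 = 660 minutes from midnight
End time: 20:32 = 1232 minutes from midnight
Sum: 660 + 1232 = 1892
Midpoint: 1892 / 2 = 946 minutes
Convert: 946 / 60 = 15 hours, 46 minutes
Result: 15:46

15:46


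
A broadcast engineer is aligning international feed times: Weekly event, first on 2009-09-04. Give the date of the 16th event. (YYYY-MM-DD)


First occurrence: 2009-09-04 (occurrence 1)
Each occurrence is 7 days after the previous.
Occurrence 16 is 15 weeks after the first.
15 weeks = 105 days
2009-09-04 + 105 days = 2009-12-18

2009-12-18


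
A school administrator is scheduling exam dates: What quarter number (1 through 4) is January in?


Month: January (month 1)
Q1: January-March (months 1-3)
Q2: April-June (months 4-6)
Q3: July-September (months 7-9)
Q4: October-December (months 10-12)
Month 1 falls in Q1

1


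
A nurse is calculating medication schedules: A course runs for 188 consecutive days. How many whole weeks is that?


Total days: 188
Days per week: 7
Division: 188 / 7 = 26 remainder 6
Complete weeks: 26
Remaining days: 6

26


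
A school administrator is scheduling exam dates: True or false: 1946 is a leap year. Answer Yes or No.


Year: 1946
Divisible by 4? 1946 / 4 = 486.5 -> No
Not divisible by 4, so NOT a leap year

No


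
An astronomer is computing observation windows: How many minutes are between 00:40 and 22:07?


Start time: 00:40 = 40 minutes from midnight
End time: 22:07 = 1327 minutes from midnight
Difference: 1327 - 40 = 1287 minutes
That is 21 hours and 27 minutes

1287


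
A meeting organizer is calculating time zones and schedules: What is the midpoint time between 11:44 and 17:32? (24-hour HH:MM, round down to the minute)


Start time: 11:44 = 704 minutes from midnight
End time: 17:32 = 1052 minutes from midnight
Sum: 704 + 1052 = 1756
Midpoint: 1756 / 2 = 878 minutes
Convert: 878 / 60 = 14 hours, 38 minutes
Result: 14:38

14:38


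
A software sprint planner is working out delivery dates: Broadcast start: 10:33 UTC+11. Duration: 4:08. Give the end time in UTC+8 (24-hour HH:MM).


Start: 10:33 in UTC+11
Step 1 - add duration:
  minutes: 33 + 8 = 41
  hours: 10 + 4 + 0 = 14
  end in UTC+11: 14:41
Step 2 - convert UTC+11 -> UTC+8:
  offset difference: 8 - (11) = -3 hours
  14 + (-3) = 11 -> mod 24 = 11
Result: 11:41 in UTC+8

11:41


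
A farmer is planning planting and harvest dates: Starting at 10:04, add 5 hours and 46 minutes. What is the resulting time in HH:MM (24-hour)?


Start time: 10:04
Adding: 5 hours 46 minutes
Minutes: 4 + 46 = 50
Hours: 10 + 5 + 0 = 15
Result: 15:50

15:50


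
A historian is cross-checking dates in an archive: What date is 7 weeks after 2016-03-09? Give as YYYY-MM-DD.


Start: 2016-03-09
Weeks to add: 7
Convert to days: 7 x 7 = 49 days
Add 49 days to 2016-03-09
Result: 2016-04-27

2016-04-27


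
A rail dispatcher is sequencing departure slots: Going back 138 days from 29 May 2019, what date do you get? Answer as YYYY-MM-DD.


Start: 2019-05-29
Subtracting 138 days
Days already passed in May: 29
After going back through May: 109 more days to subtract
April 2019: 30 days, 79 remaining
March 2019: 31 days, 48 remaining
February 2019: 28 days, 20 remaining
January 2019 has 31 days, need 20
Result: 2019-01-11

2019-01-11


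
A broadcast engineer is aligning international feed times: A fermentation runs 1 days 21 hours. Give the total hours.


Days: 1
Extra hours: 21
Hours per day: 24
Days to hours: 1 x 24 = 24
Total: 24 + 21 = 45

45


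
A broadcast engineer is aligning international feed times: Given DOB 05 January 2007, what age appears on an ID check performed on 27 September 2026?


Birth: 2007-01-05
Reference: 2026-09-27
Year difference: 2026 - 2007 = 19
Has birthday (01-05) occurred by 09-27? Yes
Age in full years: 19

19


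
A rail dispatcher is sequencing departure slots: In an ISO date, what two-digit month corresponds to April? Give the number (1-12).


Calendar month order:
3. March
4. April <--
5. May
April is month number 4

4


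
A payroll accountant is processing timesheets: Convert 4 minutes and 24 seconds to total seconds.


Minutes: 4
Extra seconds: 24
Seconds per minute: 60
Minutes to seconds: 4 x 60 = 240
Total: 240 + 24 = 264

264


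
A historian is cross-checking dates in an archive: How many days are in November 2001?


Month: November
Year: 2001
November is a 30-day month
Total: 30 days

30


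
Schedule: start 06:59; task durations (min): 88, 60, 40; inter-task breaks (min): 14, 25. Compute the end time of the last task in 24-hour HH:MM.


Start: 06:59 = 419 min from midnight
  after task 1 (88 min): 08:27
  after break (14 min): 08:41
  after task 2 (60 min): 09:41
  after break (25 min): 10:06
  after task 3 (40 min): 10:46
Total elapsed: 227 minutes
End time: 10:46

10:46


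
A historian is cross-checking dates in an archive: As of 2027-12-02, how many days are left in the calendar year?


Start: December 02, 2027
End: December 31, 2027
Days left in December: 29
Total: 29 days

29


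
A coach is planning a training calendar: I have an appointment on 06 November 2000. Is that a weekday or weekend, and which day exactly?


Date: 2000-11-06
January 1, 2000 is a Saturday
Day of year: 311
Offset from Jan 1: 310 days
310 mod 7 = 2
Result: Monday

Monday


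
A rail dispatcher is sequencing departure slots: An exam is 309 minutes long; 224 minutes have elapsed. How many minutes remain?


Total budget: 309 minutes
Time used: 224 minutes
Remaining: 309 - 224 = 85 minutes
Percent used: 72.5%
Percent remaining: 27.5%

85


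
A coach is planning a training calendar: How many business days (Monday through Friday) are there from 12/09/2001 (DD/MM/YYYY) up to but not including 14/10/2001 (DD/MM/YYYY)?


Start: 2001-09-12 (Wednesday)
End (exclusive): 2001-10-14 (Sunday)
Total calendar days: 32
Full weeks: 32 // 7 = 4 -> 20 weekdays
Remaining 4 days starting on Wednesday:
  Wed(w), Thu(w), Fri(w), Sat(-) -> 3 weekdays
Total business days: 20 + 3 = 23

23


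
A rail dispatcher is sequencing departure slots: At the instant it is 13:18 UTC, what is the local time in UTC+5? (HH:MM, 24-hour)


Local time: 13:18 at UTC (offset 0h)
Target zone: UTC+5 (offset 5h)
Difference: 5 - (0) = 5 hours
Calculation: 13 + (5) = 18
Result: 18:18

18:18


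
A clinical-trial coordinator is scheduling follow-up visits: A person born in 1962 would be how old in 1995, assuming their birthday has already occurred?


Birth year: 1962
Current year: 1995
Age = current year - birth year
Age = 1995 - 1962 = 33

33


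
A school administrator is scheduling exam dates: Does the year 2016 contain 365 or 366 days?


Year: 2016
Check leap year rules:
Divisible by 4? Yes
Divisible by 100? No
2016 is a leap year
Days: 366

366


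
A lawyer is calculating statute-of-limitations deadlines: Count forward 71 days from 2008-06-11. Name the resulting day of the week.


Start: 2008-06-11 (Wednesday)
Step 1 - find target date: add 71 days
  2008-06-11 + 71 days = 2008-08-21
Step 2 - day of week:
  71 mod 7 = 1
  Wednesday + 1 days -> Thursday
Result: Thursday (2008-08-21)

Thursday


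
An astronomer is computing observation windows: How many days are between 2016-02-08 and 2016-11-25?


Start date: 2016-02-08
End date: 2016-11-25
Feb 2016: +22 days
Mar 2016: +31 days
Apr 2016: +30 days
... (7 more months)
Total: 291 days

291


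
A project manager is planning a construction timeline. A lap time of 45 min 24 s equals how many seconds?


Minutes: 45
Seconds: 24
Convert minutes to seconds: 45 x 60 = 2700
Add remaining seconds: 2700 + 24 = 2724

2724


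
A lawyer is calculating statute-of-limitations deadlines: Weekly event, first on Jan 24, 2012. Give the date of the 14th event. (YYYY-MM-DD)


First occurrence: 2012-01-24 (occurrence 1)
Each occurrence is 7 days after the previous.
Occurrence 14 is 13 weeks after the first.
13 weeks = 91 days
2012-01-24 + 91 days = 2012-04-24

2012-04-24


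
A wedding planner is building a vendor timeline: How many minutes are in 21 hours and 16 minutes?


Hours: 21
Minutes: 16
Convert hours to minutes: 21 x 60 = 1260
Add remaining minutes: 1260 + 16 = 1276

1276


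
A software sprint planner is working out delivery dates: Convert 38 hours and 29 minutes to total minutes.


Hours: 38
Extra minutes: 29
Minutes per hour: 60
Hours to minutes: 38 x 60 = 2280
Total: 2280 + 29 = 2309

2309


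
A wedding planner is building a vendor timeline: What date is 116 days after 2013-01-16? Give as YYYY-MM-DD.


Start: 2013-01-16
Adding 116 days
Days remaining in January: 15
After January: 101 days still to add
February 2013: 28 days, 73 remaining
March 2013: 31 days, 42 remaining
April 2013: 30 days, 12 remaining
May 2013 has 31 days, need 12
Result: 2013-05-12

2013-05-12


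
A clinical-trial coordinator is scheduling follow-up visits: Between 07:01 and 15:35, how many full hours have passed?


Start: 07:01
End: 15:35
Hour difference: 15 - 7 = 8 hours
Minute difference: 35 - 1 = 34 minutes
Total minutes: 514
Complete hours: 514 / 60 = 8 (remainder 34)

8


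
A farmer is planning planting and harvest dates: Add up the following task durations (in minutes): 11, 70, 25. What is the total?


Durations: 11, 70, 25
Running sum: 11
+ 70 = 81
+ 25 = 106
Total duration: 106 minutes
That is 1 hours and 46 minutes

106


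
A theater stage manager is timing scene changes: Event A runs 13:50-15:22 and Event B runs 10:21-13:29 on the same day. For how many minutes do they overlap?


Interval A: [830, 922] minutes from midnight
Interval B: [621, 809] minutes from midnight
Overlap start = max(830, 621) = 830
Overlap end = min(922, 809) = 809
End <= start, so the intervals do not overlap: 0 minutes

0


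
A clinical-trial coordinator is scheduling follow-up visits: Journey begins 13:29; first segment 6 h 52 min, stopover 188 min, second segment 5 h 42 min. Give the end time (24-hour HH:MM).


Depart: 13:29
Leg 1: +412 min -> 20:21
Layover: +188 min -> 23:29
Leg 2: +342 min -> 05:11
Total travel: 942 minutes = 15h 42m
Arrival: 05:11

05:11


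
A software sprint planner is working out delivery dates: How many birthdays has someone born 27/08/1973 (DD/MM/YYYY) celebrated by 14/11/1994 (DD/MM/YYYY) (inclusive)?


Birth: 1973-08-27
Reference: 1994-11-14
Year difference: 1994 - 1973 = 21
Has birthday (08-27) occurred by 11-14? Yes
Age in full years: 21

21


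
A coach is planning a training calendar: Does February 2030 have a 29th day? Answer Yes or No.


Year: 2030
Divisible by 4? 2030 / 4 = 507.5 -> No
Not divisible by 4, so NOT a leap year

No


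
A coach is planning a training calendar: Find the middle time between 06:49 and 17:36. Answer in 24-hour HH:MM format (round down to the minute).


Start time: 06:49 = 409 minutes from midnight
End time: 17:36 = 1056 minutes from midnight
Sum: 409 + 1056 = 1465
Midpoint: 1465 / 2 = 732 minutes
Convert: 732 / 60 = 12 hours, 12 minutes
Result: 12:12

12:12


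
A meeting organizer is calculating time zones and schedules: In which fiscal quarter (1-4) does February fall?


Month: February (month 2)
Q1: January-March (months 1-3)
Q2: April-June (months 4-6)
Q3: July-September (months 7-9)
Q4: October-December (months 10-12)
Month 2 falls in Q1

1


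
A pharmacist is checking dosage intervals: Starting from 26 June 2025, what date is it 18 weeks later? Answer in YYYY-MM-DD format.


Start: 2025-06-26
Weeks to add: 18
Convert to days: 18 x 7 = 126 days
Add 126 days to 2025-06-26
Result: 2025-10-30

2025-10-30


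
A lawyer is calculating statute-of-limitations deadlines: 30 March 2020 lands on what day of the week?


Date: 2020-03-30
January 1, 2020 is a Wednesday
Day of year: 90
Offset from Jan 1: 89 days
89 mod 7 = 5
Result: Monday

Monday


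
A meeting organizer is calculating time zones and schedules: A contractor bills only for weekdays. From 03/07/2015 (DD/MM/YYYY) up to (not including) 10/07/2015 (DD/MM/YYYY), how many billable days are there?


Start: 2015-07-03 (Friday)
End (exclusive): 2015-07-10 (Friday)
Total calendar days: 7
Full weeks: 7 // 7 = 1 -> 5 weekdays
Remaining 0 days starting on Friday:
Total business days: 5 + 0 = 5

5


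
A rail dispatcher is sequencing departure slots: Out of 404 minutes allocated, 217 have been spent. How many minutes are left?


Total budget: 404 minutes
Time used: 217 minutes
Remaining: 404 - 217 = 187 minutes
Percent used: 53.7%
Percent remaining: 46.3%

187


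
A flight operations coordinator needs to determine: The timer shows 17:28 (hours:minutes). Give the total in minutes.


Hours: 17
Minutes: 28
Convert hours to minutes: 17 x 60 = 1020
Add remaining minutes: 1020 + 28 = 1048

1048


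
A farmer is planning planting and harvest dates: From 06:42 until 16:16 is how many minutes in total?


Start time: 06:42 = 402 minutes from midnight
End time: 16:16 = 976 minutes from midnight
Difference: 976 - 402 = 574 minutes
That is 9 hours and 34 minutes

574


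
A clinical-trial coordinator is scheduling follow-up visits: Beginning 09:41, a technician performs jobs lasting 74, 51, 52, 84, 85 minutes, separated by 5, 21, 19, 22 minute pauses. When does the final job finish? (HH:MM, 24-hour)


Start: 09:41 = 581 min from midnight
  after task 1 (74 min): 10:55
  after break (5 min): 11:00
  after task 2 (51 min): 11:51
  after break (21 min): 12:12
  after task 3 (52 min): 13:04
  after break (19 min): 13:23
  after task 4 (84 min): 14:47
  after break (22 min): 15:09
  after task 5 (85 min): 16:34
Total elapsed: 413 minutes
End time: 16:34

16:34


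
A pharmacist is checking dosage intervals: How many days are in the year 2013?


Year: 2013
Check leap year rules:
Divisible by 4? No
2013 is not a leap year
Days: 365

365


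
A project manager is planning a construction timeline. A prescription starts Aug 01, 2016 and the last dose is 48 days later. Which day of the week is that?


Start: 2016-08-01 (Monday)
Step 1 - find target date: add 48 days
  2016-08-01 + 48 days = 2016-09-18
Step 2 - day of week:
  48 mod 7 = 6
  Monday + 6 days -> Sunday
Result: Sunday (2016-09-18)

Sunday


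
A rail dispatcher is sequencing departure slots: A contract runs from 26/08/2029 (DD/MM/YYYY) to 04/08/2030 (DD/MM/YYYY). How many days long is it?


Start date: 2029-08-26
End date: 2030-08-04
Aug 2029: +6 days
Sep 2029: +30 days
Oct 2029: +31 days
... (10 more months)
Total: 343 days

343


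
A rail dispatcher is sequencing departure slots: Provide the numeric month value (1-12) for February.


Calendar month order:
1. January
2. February <--
3. March
February is month number 2

2


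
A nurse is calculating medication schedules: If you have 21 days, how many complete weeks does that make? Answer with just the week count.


Total days: 21
Days per week: 7
Division: 21 / 7 = 3 remainder 0
Complete weeks: 3
Remaining days: 0

3


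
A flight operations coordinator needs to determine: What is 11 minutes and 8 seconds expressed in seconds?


Minutes: 11
Extra seconds: 8
Seconds per minute: 60
Minutes to seconds: 11 x 60 = 660
Total: 660 + 8 = 668

668


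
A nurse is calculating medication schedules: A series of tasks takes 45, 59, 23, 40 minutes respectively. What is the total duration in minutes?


Durations: 45, 59, 23, 40
Running sum: 45
+ 59 = 104
+ 23 = 127
+ 40 = 167
Total duration: 167 minutes
That is 2 hours and 47 minutes

167


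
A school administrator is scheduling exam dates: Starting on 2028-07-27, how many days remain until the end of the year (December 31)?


Start: July 27, 2028
End: December 31, 2028
Days left in July: 4
August: 31
September: 30
October: 31
November: 30
... plus remaining months
Sum of remaining months: 153
Total: 4 + 153 = 157

157


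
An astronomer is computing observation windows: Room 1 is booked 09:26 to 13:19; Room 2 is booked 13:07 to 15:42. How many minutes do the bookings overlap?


Interval A: [566, 799] minutes from midnight
Interval B: [787, 942] minutes from midnight
Overlap start = max(566, 787) = 787
Overlap end = min(799, 942) = 799
Overlap = 799 - 787 = 12 minutes

12


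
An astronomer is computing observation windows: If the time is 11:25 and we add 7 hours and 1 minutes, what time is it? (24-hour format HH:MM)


Start time: 11:25
Adding: 7 hours 1 minutes
Minutes: 25 + 1 = 26
Hours: 11 + 7 + 0 = 18
Result: 18:26

18:26


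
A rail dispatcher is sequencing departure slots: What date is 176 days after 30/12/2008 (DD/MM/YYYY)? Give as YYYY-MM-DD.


Start: 2008-12-30
Adding 176 days
Days remaining in December: 1
After December: 175 days still to add
January 2009: 31 days, 144 remaining
February 2009: 28 days, 116 remaining
March 2009: 31 days, 85 remaining
April 2009: 30 days, 55 remaining
Result: 2009-06-24

2009-06-24


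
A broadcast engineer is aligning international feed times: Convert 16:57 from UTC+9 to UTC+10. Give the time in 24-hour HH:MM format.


Local time: 16:57 at UTC+9 (offset 9h)
Target zone: UTC+10 (offset 10h)
Difference: 10 - (9) = 1 hours
Calculation: 16 + (1) = 17
Result: 17:57

17:57


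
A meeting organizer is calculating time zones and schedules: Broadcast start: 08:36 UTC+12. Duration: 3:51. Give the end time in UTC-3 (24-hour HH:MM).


Start: 08:36 in UTC+12
Step 1 - add duration:
  minutes: 36 + 51 = 87 (carry 1h)
  hours: 8 + 3 + 1 = 12
  end in UTC+12: 12:27
Step 2 - convert UTC+12 -> UTC-3:
  offset difference: -3 - (12) = -15 hours
  12 + (-15) = -3 -> mod 24 = 21
Result: 21:27 in UTC-3

21:27


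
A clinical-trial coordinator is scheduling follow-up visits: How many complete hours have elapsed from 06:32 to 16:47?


Start: 06:32
End: 16:47
Hour difference: 16 - 6 = 10 hours
Minute difference: 47 - 32 = 15 minutes
Total minutes: 615
Complete hours: 615 / 60 = 10 (remainder 15)

10


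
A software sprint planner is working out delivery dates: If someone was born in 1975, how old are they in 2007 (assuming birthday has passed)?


Birth year: 1975
Current year: 2007
Age = current year - birth year
Age = 2007 - 1975 = 32

32


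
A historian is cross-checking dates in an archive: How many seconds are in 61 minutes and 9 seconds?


Minutes: 61
Seconds: 9
Convert minutes to seconds: 61 x 60 = 3660
Add remaining seconds: 3660 + 9 = 3669

3669


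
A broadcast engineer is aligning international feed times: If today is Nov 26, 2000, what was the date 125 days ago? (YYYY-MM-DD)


Start: 2000-11-26
Subtracting 125 days
Days already passed in November: 26
After going back through November: 99 more days to subtract
October 2000: 31 days, 68 remaining
September 2000: 30 days, 38 remaining
August 2000: 31 days, 7 remaining
July 2000 has 31 days, need 7
Result: 2000-07-24

2000-07-24


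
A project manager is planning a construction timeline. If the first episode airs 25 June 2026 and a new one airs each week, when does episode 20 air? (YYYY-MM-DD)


First occurrence: 2026-06-25 (occurrence 1)
Each occurrence is 7 days after the previous.
Occurrence 20 is 19 weeks after the first.
19 weeks = 133 days
2026-06-25 + 133 days = 2026-11-05

2026-11-05


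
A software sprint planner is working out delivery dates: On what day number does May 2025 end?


Month: May
Year: 2025
May is a 31-day month
Total: 31 days

31


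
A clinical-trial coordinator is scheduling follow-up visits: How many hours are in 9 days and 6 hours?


Days: 9
Extra hours: 6
Hours per day: 24
Days to hours: 9 x 24 = 216
Total: 216 + 6 = 222

222


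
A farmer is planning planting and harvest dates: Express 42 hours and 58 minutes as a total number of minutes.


Hours: 42
Extra minutes: 58
Minutes per hour: 60
Hours to minutes: 42 x 60 = 2520
Total: 2520 + 58 = 2578

2578


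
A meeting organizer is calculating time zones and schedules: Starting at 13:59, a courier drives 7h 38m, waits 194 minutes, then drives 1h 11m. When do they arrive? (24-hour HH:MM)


Depart: 13:59
Leg 1: +458 min -> 21:37
Layover: +194 min -> 00:51
Leg 2: +71 min -> 02:02
Total travel: 723 minutes = 12h 3m
Arrival: 02:02

02:02


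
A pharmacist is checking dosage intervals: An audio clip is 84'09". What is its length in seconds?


Minutes: 84
Seconds: 9
Convert minutes to seconds: 84 x 60 = 5040
Add remaining seconds: 5040 + 9 = 5049

5049


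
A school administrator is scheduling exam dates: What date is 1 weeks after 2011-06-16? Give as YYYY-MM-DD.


Start: 2011-06-16
Weeks to add: 1
Convert to days: 1 x 7 = 7 days
Add 7 days to 2011-06-16
Result: 2011-06-23

2011-06-23


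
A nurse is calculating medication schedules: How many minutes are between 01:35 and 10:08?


Start time: 01:35 = 95 minutes from midnight
End time: 10:08 = 608 minutes from midnight
Difference: 608 - 95 = 513 minutes
That is 8 hours and 33 minutes

513


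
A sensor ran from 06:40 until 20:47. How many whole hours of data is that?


Start: 06:40
End: 20:47
Hour difference: 20 - 6 = 14 hours
Minute difference: 47 - 40 = 7 minutes
Total minutes: 847
Complete hours: 847 / 60 = 14 (remainder 7)

14


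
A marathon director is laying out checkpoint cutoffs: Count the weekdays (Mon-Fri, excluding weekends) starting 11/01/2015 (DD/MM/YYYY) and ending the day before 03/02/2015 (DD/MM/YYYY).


Start: 2015-01-11 (Sunday)
End (exclusive): 2015-02-03 (Tuesday)
Total calendar days: 23
Full weeks: 23 // 7 = 3 -> 15 weekdays
Remaining 2 days starting on Sunday:
  Sun(-), Mon(w) -> 1 weekdays
Total business days: 15 + 1 = 16

16


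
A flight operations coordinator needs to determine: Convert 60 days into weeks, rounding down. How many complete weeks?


Total days: 60
Days per week: 7
Division: 60 / 7 = 8 remainder 4
Complete weeks: 8
Remaining days: 4

8


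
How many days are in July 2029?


Month: July
Year: 2029
July is a 31-day month
Total: 31 days

31


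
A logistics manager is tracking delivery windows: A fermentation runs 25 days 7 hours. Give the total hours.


Days: 25
Extra hours: 7
Hours per day: 24
Days to hours: 25 x 24 = 600
Total: 600 + 7 = 607

607


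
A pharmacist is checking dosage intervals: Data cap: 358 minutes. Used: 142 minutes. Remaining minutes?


Total budget: 358 minutes
Time used: 142 minutes
Remaining: 358 - 142 = 216 minutes
Percent used: 39.7%
Percent remaining: 60.3%

216


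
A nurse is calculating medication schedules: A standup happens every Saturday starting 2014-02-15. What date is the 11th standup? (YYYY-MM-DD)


First occurrence: 2014-02-15 (occurrence 1)
Each occurrence is 7 days after the previous.
Occurrence 11 is 10 weeks after the first.
10 weeks = 70 days
2014-02-15 + 70 days = 2014-04-26

2014-04-26


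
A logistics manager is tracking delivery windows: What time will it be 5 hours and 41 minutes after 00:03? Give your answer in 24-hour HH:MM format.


Start time: 00:03
Adding: 5 hours 41 minutes
Minutes: 3 + 41 = 44
Hours: 0 + 5 + 0 = 5
Result: 05:44

05:44


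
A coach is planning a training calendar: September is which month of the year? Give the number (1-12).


Calendar month order:
8. August
9. September <--
10. October
September is month number 9

9


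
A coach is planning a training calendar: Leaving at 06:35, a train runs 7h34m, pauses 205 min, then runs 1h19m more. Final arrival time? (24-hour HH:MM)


Depart: 06:35
Leg 1: +454 min -> 14:09
Layover: +205 min -> 17:34
Leg 2: +79 min -> 18:53
Total travel: 738 minutes = 12h 18m
Arrival: 18:53

18:53


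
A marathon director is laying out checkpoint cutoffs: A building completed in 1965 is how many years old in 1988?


Birth year: 1965
Current year: 1988
Age = current year - birth year
Age = 1988 - 1965 = 23

23
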